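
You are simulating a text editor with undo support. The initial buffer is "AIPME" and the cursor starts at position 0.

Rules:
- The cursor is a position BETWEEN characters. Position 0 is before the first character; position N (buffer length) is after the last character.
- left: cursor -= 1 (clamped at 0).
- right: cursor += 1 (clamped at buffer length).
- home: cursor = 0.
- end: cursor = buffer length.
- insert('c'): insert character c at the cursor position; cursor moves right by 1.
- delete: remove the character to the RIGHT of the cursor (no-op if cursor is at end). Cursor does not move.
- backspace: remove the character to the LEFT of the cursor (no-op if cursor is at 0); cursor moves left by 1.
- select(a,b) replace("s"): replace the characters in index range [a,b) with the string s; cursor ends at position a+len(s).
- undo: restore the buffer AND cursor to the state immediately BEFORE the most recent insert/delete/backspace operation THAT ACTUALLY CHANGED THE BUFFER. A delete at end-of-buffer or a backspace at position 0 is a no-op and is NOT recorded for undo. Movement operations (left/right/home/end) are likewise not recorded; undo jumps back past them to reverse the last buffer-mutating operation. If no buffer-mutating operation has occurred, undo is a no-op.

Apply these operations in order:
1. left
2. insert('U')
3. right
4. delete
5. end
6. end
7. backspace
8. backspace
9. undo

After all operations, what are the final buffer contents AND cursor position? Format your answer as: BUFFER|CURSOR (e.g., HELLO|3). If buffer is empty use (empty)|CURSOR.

After op 1 (left): buf='AIPME' cursor=0
After op 2 (insert('U')): buf='UAIPME' cursor=1
After op 3 (right): buf='UAIPME' cursor=2
After op 4 (delete): buf='UAPME' cursor=2
After op 5 (end): buf='UAPME' cursor=5
After op 6 (end): buf='UAPME' cursor=5
After op 7 (backspace): buf='UAPM' cursor=4
After op 8 (backspace): buf='UAP' cursor=3
After op 9 (undo): buf='UAPM' cursor=4

Answer: UAPM|4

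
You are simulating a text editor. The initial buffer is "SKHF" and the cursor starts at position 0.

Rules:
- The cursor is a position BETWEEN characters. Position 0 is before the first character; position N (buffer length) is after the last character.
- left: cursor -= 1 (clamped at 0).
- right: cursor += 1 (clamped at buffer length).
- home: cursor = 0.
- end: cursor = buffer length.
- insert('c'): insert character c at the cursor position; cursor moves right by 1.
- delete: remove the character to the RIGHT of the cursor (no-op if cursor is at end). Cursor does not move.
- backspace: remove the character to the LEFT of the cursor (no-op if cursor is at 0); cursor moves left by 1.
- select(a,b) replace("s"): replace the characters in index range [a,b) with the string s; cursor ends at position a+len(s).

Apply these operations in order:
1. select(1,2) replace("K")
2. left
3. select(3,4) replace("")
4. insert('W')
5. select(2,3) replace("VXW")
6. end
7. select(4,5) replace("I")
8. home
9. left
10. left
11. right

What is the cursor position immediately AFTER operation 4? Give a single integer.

Answer: 4

Derivation:
After op 1 (select(1,2) replace("K")): buf='SKHF' cursor=2
After op 2 (left): buf='SKHF' cursor=1
After op 3 (select(3,4) replace("")): buf='SKH' cursor=3
After op 4 (insert('W')): buf='SKHW' cursor=4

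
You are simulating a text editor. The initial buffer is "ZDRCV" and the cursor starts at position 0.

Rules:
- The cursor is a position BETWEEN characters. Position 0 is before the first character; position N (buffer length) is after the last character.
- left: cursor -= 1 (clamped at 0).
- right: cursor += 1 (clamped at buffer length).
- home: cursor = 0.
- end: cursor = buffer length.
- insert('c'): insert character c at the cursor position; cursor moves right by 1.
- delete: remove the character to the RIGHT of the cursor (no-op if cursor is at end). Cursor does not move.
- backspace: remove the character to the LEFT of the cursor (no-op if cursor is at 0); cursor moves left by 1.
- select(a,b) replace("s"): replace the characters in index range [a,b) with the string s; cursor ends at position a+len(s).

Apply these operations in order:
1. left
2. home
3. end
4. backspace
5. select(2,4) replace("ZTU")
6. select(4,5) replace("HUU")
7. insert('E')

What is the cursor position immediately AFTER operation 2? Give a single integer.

After op 1 (left): buf='ZDRCV' cursor=0
After op 2 (home): buf='ZDRCV' cursor=0

Answer: 0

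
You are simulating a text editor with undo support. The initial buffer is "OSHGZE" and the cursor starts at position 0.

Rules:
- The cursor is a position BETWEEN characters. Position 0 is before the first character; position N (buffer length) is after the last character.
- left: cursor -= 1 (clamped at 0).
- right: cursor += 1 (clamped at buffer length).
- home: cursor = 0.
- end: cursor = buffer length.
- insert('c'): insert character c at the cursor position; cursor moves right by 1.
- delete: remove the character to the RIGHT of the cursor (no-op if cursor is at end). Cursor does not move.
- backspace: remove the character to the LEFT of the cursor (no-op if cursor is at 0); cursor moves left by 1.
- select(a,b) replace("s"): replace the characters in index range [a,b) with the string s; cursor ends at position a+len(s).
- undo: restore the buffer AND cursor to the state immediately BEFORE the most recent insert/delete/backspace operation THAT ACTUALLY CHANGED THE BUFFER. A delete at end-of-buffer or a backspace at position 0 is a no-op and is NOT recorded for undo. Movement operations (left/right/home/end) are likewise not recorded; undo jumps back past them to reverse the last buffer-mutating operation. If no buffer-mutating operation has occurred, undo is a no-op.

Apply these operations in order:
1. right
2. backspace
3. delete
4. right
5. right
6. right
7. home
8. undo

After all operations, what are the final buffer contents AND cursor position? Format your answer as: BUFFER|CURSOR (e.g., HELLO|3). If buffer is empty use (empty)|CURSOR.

Answer: SHGZE|0

Derivation:
After op 1 (right): buf='OSHGZE' cursor=1
After op 2 (backspace): buf='SHGZE' cursor=0
After op 3 (delete): buf='HGZE' cursor=0
After op 4 (right): buf='HGZE' cursor=1
After op 5 (right): buf='HGZE' cursor=2
After op 6 (right): buf='HGZE' cursor=3
After op 7 (home): buf='HGZE' cursor=0
After op 8 (undo): buf='SHGZE' cursor=0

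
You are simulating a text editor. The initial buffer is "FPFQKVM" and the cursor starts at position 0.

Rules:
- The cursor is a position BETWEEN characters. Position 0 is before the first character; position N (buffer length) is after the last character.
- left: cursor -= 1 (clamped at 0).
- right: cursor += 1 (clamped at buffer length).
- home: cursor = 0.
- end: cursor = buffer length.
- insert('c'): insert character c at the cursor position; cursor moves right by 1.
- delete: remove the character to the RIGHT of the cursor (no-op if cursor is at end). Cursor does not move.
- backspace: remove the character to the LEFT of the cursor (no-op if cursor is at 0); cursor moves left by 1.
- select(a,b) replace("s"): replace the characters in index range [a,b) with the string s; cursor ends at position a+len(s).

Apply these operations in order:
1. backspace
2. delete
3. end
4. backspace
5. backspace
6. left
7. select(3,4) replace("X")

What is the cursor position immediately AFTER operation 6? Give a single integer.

After op 1 (backspace): buf='FPFQKVM' cursor=0
After op 2 (delete): buf='PFQKVM' cursor=0
After op 3 (end): buf='PFQKVM' cursor=6
After op 4 (backspace): buf='PFQKV' cursor=5
After op 5 (backspace): buf='PFQK' cursor=4
After op 6 (left): buf='PFQK' cursor=3

Answer: 3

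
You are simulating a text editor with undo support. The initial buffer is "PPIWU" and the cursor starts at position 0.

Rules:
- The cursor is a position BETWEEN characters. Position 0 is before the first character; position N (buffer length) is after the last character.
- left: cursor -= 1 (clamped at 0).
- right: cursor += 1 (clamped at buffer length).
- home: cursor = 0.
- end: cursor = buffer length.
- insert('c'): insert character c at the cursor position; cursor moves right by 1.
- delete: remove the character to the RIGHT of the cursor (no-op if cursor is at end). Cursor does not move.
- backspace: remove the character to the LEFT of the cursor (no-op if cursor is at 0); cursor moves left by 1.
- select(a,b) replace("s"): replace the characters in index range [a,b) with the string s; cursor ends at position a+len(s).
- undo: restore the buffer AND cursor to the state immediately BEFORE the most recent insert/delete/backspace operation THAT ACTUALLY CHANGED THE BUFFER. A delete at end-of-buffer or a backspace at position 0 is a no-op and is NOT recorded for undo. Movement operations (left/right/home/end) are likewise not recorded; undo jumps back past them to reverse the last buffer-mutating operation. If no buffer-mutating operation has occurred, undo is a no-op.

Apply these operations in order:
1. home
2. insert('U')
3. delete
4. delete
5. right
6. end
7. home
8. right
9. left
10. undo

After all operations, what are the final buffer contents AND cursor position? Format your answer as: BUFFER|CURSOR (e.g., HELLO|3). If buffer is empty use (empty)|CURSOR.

Answer: UPIWU|1

Derivation:
After op 1 (home): buf='PPIWU' cursor=0
After op 2 (insert('U')): buf='UPPIWU' cursor=1
After op 3 (delete): buf='UPIWU' cursor=1
After op 4 (delete): buf='UIWU' cursor=1
After op 5 (right): buf='UIWU' cursor=2
After op 6 (end): buf='UIWU' cursor=4
After op 7 (home): buf='UIWU' cursor=0
After op 8 (right): buf='UIWU' cursor=1
After op 9 (left): buf='UIWU' cursor=0
After op 10 (undo): buf='UPIWU' cursor=1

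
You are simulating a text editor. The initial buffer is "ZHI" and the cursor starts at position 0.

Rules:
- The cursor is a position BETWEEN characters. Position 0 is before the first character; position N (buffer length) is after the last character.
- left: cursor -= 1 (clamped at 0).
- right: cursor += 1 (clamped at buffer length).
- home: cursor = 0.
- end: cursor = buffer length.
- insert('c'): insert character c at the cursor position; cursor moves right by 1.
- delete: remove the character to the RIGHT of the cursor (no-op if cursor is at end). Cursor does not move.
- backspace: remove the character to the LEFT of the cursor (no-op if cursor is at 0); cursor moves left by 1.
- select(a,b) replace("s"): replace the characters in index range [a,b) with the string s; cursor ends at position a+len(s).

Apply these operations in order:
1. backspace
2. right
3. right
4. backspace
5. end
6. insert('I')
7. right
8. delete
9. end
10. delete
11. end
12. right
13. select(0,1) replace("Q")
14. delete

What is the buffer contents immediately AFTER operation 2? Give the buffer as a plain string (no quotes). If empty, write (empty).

Answer: ZHI

Derivation:
After op 1 (backspace): buf='ZHI' cursor=0
After op 2 (right): buf='ZHI' cursor=1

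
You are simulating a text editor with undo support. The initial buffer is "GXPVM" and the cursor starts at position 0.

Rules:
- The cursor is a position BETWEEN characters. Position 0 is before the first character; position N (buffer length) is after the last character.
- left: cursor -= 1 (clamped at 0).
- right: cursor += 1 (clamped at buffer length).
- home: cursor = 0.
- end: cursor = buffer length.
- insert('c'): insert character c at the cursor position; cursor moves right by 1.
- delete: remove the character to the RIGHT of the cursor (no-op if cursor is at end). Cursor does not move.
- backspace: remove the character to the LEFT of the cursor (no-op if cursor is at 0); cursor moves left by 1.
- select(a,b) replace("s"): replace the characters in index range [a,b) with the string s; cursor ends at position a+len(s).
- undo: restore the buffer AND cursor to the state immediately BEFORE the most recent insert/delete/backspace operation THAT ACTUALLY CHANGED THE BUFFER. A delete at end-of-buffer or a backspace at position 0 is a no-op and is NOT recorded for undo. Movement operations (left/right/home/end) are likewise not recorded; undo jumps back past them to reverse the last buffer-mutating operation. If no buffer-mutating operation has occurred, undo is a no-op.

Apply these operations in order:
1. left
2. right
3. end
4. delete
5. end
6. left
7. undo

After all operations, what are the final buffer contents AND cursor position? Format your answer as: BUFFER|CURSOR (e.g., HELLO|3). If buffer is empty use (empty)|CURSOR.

Answer: GXPVM|4

Derivation:
After op 1 (left): buf='GXPVM' cursor=0
After op 2 (right): buf='GXPVM' cursor=1
After op 3 (end): buf='GXPVM' cursor=5
After op 4 (delete): buf='GXPVM' cursor=5
After op 5 (end): buf='GXPVM' cursor=5
After op 6 (left): buf='GXPVM' cursor=4
After op 7 (undo): buf='GXPVM' cursor=4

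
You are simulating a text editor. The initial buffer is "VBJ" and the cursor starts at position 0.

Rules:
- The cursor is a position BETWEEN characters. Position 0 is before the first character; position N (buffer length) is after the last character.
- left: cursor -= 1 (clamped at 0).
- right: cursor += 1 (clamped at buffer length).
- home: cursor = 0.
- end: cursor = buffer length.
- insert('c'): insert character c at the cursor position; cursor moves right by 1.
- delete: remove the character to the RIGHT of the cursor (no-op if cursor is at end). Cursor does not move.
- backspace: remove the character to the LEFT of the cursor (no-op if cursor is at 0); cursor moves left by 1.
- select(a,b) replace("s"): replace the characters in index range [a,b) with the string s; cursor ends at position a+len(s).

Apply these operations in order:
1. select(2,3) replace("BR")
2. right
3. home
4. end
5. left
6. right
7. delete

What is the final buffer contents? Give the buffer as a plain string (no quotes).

After op 1 (select(2,3) replace("BR")): buf='VBBR' cursor=4
After op 2 (right): buf='VBBR' cursor=4
After op 3 (home): buf='VBBR' cursor=0
After op 4 (end): buf='VBBR' cursor=4
After op 5 (left): buf='VBBR' cursor=3
After op 6 (right): buf='VBBR' cursor=4
After op 7 (delete): buf='VBBR' cursor=4

Answer: VBBR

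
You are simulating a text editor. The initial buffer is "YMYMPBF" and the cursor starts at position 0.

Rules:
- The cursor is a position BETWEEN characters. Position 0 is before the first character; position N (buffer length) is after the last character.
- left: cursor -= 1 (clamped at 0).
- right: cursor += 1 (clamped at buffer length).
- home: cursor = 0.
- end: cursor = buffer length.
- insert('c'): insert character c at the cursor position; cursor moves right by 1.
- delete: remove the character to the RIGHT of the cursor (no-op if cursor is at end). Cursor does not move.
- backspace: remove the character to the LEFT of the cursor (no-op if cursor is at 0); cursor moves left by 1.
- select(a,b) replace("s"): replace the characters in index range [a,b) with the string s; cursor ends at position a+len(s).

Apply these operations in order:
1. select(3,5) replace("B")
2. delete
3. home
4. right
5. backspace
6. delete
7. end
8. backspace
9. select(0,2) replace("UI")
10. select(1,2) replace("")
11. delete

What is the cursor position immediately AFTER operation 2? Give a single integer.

Answer: 4

Derivation:
After op 1 (select(3,5) replace("B")): buf='YMYBBF' cursor=4
After op 2 (delete): buf='YMYBF' cursor=4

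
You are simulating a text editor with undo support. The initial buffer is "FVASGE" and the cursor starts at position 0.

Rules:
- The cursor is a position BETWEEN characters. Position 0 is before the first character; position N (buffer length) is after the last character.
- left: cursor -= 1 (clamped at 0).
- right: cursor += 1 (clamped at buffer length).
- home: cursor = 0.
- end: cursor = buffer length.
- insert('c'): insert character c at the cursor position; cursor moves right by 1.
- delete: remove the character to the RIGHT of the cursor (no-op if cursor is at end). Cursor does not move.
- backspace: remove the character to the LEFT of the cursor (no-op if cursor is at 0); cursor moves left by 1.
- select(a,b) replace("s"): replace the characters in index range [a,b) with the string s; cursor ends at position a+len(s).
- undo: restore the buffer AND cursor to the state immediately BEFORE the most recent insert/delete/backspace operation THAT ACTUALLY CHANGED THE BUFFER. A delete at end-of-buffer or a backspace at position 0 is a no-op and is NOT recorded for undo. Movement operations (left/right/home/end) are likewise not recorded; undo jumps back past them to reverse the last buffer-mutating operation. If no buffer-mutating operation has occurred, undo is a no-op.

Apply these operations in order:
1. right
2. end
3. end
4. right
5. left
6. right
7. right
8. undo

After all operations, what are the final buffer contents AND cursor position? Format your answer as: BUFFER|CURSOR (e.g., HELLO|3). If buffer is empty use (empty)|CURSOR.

Answer: FVASGE|6

Derivation:
After op 1 (right): buf='FVASGE' cursor=1
After op 2 (end): buf='FVASGE' cursor=6
After op 3 (end): buf='FVASGE' cursor=6
After op 4 (right): buf='FVASGE' cursor=6
After op 5 (left): buf='FVASGE' cursor=5
After op 6 (right): buf='FVASGE' cursor=6
After op 7 (right): buf='FVASGE' cursor=6
After op 8 (undo): buf='FVASGE' cursor=6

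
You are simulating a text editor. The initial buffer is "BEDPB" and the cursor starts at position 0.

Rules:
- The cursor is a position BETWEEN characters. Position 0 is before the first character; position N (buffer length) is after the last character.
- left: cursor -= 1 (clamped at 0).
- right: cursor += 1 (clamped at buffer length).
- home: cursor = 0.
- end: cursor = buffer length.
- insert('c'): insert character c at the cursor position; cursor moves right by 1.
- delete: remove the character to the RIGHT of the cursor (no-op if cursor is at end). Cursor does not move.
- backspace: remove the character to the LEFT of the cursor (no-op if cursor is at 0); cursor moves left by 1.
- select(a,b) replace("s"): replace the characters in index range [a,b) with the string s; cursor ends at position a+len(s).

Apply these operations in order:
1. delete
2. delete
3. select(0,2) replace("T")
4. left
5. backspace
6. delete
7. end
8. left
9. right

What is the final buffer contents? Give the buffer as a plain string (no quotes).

After op 1 (delete): buf='EDPB' cursor=0
After op 2 (delete): buf='DPB' cursor=0
After op 3 (select(0,2) replace("T")): buf='TB' cursor=1
After op 4 (left): buf='TB' cursor=0
After op 5 (backspace): buf='TB' cursor=0
After op 6 (delete): buf='B' cursor=0
After op 7 (end): buf='B' cursor=1
After op 8 (left): buf='B' cursor=0
After op 9 (right): buf='B' cursor=1

Answer: B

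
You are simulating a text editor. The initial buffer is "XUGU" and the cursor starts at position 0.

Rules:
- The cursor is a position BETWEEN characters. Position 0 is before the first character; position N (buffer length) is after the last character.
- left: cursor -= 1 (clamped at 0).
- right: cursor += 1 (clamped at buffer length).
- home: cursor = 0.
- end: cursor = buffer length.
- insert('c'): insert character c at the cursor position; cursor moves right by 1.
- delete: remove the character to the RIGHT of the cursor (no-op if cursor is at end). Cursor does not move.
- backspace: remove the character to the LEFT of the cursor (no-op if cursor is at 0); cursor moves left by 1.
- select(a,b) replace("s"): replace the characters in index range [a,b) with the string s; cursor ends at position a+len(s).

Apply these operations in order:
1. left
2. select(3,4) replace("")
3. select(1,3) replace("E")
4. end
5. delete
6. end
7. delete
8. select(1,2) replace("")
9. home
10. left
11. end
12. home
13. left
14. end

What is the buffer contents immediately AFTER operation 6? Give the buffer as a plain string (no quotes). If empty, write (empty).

Answer: XE

Derivation:
After op 1 (left): buf='XUGU' cursor=0
After op 2 (select(3,4) replace("")): buf='XUG' cursor=3
After op 3 (select(1,3) replace("E")): buf='XE' cursor=2
After op 4 (end): buf='XE' cursor=2
After op 5 (delete): buf='XE' cursor=2
After op 6 (end): buf='XE' cursor=2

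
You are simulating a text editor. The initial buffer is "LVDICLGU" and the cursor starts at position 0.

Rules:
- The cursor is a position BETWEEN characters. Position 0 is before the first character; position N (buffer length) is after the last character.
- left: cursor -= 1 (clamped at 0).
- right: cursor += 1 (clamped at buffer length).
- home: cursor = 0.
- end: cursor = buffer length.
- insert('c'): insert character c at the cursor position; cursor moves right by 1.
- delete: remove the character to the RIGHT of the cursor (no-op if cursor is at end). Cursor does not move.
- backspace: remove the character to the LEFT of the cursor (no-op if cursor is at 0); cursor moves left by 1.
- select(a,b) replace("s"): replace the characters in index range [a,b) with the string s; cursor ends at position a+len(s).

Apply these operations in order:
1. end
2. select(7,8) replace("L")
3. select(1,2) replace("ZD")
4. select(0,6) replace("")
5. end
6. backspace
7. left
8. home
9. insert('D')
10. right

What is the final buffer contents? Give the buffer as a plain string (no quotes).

After op 1 (end): buf='LVDICLGU' cursor=8
After op 2 (select(7,8) replace("L")): buf='LVDICLGL' cursor=8
After op 3 (select(1,2) replace("ZD")): buf='LZDDICLGL' cursor=3
After op 4 (select(0,6) replace("")): buf='LGL' cursor=0
After op 5 (end): buf='LGL' cursor=3
After op 6 (backspace): buf='LG' cursor=2
After op 7 (left): buf='LG' cursor=1
After op 8 (home): buf='LG' cursor=0
After op 9 (insert('D')): buf='DLG' cursor=1
After op 10 (right): buf='DLG' cursor=2

Answer: DLG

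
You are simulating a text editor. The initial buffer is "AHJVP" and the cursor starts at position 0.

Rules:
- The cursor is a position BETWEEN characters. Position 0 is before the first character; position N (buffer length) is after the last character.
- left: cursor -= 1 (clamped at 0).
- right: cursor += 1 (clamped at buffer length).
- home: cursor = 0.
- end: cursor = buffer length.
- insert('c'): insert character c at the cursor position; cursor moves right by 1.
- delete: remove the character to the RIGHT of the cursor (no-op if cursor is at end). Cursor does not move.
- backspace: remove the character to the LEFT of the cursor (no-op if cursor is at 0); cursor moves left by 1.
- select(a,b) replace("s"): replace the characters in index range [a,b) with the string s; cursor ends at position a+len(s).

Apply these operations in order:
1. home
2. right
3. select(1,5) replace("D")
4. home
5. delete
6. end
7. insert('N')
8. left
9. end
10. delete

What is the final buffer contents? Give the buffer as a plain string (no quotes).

After op 1 (home): buf='AHJVP' cursor=0
After op 2 (right): buf='AHJVP' cursor=1
After op 3 (select(1,5) replace("D")): buf='AD' cursor=2
After op 4 (home): buf='AD' cursor=0
After op 5 (delete): buf='D' cursor=0
After op 6 (end): buf='D' cursor=1
After op 7 (insert('N')): buf='DN' cursor=2
After op 8 (left): buf='DN' cursor=1
After op 9 (end): buf='DN' cursor=2
After op 10 (delete): buf='DN' cursor=2

Answer: DN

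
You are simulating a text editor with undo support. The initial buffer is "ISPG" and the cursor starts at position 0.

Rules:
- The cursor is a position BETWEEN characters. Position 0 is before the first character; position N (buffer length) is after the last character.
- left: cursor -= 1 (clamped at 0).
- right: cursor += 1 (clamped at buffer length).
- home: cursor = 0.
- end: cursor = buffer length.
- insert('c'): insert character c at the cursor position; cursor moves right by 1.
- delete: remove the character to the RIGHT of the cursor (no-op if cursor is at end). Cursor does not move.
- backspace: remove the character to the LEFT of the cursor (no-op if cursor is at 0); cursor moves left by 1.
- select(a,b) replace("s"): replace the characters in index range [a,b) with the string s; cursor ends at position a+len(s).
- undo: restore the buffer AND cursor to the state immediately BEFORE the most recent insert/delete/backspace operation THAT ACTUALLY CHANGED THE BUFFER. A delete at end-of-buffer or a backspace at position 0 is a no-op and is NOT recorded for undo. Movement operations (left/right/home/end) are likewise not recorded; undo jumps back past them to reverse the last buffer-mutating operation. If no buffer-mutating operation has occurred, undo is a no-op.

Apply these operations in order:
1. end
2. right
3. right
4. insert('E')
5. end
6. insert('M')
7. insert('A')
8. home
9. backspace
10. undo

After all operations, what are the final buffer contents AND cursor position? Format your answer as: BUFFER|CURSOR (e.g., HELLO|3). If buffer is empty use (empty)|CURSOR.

Answer: ISPGEM|6

Derivation:
After op 1 (end): buf='ISPG' cursor=4
After op 2 (right): buf='ISPG' cursor=4
After op 3 (right): buf='ISPG' cursor=4
After op 4 (insert('E')): buf='ISPGE' cursor=5
After op 5 (end): buf='ISPGE' cursor=5
After op 6 (insert('M')): buf='ISPGEM' cursor=6
After op 7 (insert('A')): buf='ISPGEMA' cursor=7
After op 8 (home): buf='ISPGEMA' cursor=0
After op 9 (backspace): buf='ISPGEMA' cursor=0
After op 10 (undo): buf='ISPGEM' cursor=6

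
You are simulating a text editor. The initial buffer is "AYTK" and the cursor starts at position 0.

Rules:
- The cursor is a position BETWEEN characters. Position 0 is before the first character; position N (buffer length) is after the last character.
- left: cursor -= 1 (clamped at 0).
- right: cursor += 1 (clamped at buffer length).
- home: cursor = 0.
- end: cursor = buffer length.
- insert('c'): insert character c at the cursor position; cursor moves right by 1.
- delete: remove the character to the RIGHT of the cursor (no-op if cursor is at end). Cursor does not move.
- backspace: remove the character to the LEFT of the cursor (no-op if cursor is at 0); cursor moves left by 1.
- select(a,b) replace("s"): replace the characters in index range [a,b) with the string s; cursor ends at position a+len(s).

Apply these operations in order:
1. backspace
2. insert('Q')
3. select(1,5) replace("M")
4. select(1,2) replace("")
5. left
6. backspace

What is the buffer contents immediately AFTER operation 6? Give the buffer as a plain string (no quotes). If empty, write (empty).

After op 1 (backspace): buf='AYTK' cursor=0
After op 2 (insert('Q')): buf='QAYTK' cursor=1
After op 3 (select(1,5) replace("M")): buf='QM' cursor=2
After op 4 (select(1,2) replace("")): buf='Q' cursor=1
After op 5 (left): buf='Q' cursor=0
After op 6 (backspace): buf='Q' cursor=0

Answer: Q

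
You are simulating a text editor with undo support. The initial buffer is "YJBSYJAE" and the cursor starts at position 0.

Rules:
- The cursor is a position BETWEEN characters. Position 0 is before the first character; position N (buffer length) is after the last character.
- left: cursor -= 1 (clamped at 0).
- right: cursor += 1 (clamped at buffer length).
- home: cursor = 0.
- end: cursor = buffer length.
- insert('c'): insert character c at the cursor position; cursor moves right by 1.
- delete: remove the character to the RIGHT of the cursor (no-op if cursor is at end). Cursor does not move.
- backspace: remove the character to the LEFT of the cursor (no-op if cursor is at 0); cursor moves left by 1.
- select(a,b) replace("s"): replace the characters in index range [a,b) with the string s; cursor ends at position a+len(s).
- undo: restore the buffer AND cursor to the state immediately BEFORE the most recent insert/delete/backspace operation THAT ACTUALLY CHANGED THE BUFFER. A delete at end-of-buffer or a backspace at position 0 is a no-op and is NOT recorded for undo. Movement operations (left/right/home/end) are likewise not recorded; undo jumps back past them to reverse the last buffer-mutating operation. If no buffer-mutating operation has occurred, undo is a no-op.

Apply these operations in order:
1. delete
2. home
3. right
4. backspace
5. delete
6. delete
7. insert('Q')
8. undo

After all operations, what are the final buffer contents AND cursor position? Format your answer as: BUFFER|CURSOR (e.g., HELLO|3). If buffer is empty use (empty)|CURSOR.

Answer: YJAE|0

Derivation:
After op 1 (delete): buf='JBSYJAE' cursor=0
After op 2 (home): buf='JBSYJAE' cursor=0
After op 3 (right): buf='JBSYJAE' cursor=1
After op 4 (backspace): buf='BSYJAE' cursor=0
After op 5 (delete): buf='SYJAE' cursor=0
After op 6 (delete): buf='YJAE' cursor=0
After op 7 (insert('Q')): buf='QYJAE' cursor=1
After op 8 (undo): buf='YJAE' cursor=0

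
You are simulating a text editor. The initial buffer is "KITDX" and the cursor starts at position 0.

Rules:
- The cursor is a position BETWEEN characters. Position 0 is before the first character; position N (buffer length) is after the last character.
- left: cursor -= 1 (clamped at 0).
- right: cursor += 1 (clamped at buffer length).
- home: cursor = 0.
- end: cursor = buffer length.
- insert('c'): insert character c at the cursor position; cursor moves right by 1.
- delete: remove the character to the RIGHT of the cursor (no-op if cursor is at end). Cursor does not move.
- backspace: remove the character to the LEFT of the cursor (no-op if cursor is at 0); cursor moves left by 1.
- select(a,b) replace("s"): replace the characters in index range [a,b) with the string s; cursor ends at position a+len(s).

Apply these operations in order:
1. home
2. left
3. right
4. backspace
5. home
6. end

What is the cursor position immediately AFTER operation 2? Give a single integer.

Answer: 0

Derivation:
After op 1 (home): buf='KITDX' cursor=0
After op 2 (left): buf='KITDX' cursor=0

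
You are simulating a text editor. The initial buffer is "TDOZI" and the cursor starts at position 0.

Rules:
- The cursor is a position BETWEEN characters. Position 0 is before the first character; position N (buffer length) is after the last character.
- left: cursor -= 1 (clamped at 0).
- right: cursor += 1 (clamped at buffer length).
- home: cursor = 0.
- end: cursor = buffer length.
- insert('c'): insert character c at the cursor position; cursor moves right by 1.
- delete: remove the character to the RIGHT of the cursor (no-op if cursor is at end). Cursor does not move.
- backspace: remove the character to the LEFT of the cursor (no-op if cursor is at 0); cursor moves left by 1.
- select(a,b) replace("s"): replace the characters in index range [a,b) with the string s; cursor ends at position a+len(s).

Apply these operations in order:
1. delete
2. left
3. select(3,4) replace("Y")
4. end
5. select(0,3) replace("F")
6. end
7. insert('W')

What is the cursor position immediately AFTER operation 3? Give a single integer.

After op 1 (delete): buf='DOZI' cursor=0
After op 2 (left): buf='DOZI' cursor=0
After op 3 (select(3,4) replace("Y")): buf='DOZY' cursor=4

Answer: 4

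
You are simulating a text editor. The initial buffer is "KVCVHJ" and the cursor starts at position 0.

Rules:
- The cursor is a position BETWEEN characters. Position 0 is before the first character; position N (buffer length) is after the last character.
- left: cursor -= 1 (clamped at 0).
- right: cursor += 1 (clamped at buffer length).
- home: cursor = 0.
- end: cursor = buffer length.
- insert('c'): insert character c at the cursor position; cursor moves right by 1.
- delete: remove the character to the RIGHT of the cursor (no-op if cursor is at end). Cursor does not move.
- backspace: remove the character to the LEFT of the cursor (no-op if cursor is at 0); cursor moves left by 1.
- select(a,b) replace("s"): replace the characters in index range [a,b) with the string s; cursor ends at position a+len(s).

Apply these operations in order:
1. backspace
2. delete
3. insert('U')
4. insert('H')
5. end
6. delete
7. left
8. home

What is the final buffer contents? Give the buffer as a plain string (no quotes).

After op 1 (backspace): buf='KVCVHJ' cursor=0
After op 2 (delete): buf='VCVHJ' cursor=0
After op 3 (insert('U')): buf='UVCVHJ' cursor=1
After op 4 (insert('H')): buf='UHVCVHJ' cursor=2
After op 5 (end): buf='UHVCVHJ' cursor=7
After op 6 (delete): buf='UHVCVHJ' cursor=7
After op 7 (left): buf='UHVCVHJ' cursor=6
After op 8 (home): buf='UHVCVHJ' cursor=0

Answer: UHVCVHJ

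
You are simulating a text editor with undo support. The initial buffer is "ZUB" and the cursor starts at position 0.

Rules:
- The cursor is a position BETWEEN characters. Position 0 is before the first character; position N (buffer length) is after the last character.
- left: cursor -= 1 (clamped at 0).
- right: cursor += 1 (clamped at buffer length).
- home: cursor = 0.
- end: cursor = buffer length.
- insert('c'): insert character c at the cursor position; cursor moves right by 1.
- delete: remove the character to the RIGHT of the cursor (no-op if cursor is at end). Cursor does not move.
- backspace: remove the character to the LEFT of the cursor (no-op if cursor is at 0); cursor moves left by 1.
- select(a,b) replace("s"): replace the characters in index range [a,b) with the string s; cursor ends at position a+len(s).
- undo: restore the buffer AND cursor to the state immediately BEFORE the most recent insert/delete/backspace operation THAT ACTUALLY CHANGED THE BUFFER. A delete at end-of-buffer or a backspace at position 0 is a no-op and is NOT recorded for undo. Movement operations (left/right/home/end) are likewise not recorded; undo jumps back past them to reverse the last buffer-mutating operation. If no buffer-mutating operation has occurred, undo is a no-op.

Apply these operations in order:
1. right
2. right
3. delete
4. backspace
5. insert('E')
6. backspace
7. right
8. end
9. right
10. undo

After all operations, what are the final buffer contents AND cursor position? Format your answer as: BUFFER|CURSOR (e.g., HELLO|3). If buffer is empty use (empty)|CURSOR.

After op 1 (right): buf='ZUB' cursor=1
After op 2 (right): buf='ZUB' cursor=2
After op 3 (delete): buf='ZU' cursor=2
After op 4 (backspace): buf='Z' cursor=1
After op 5 (insert('E')): buf='ZE' cursor=2
After op 6 (backspace): buf='Z' cursor=1
After op 7 (right): buf='Z' cursor=1
After op 8 (end): buf='Z' cursor=1
After op 9 (right): buf='Z' cursor=1
After op 10 (undo): buf='ZE' cursor=2

Answer: ZE|2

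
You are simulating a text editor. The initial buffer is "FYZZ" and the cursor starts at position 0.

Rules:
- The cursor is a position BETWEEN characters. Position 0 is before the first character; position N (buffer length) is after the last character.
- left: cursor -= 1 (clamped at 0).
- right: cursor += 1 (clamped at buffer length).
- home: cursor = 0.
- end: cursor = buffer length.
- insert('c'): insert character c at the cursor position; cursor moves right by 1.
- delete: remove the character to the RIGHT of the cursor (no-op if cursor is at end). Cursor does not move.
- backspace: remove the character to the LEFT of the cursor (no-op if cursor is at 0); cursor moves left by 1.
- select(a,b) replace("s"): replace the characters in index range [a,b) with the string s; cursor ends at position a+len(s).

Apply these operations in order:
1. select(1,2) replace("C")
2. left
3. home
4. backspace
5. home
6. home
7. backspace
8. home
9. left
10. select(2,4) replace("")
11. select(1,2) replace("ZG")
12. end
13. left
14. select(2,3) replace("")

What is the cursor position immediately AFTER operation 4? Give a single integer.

Answer: 0

Derivation:
After op 1 (select(1,2) replace("C")): buf='FCZZ' cursor=2
After op 2 (left): buf='FCZZ' cursor=1
After op 3 (home): buf='FCZZ' cursor=0
After op 4 (backspace): buf='FCZZ' cursor=0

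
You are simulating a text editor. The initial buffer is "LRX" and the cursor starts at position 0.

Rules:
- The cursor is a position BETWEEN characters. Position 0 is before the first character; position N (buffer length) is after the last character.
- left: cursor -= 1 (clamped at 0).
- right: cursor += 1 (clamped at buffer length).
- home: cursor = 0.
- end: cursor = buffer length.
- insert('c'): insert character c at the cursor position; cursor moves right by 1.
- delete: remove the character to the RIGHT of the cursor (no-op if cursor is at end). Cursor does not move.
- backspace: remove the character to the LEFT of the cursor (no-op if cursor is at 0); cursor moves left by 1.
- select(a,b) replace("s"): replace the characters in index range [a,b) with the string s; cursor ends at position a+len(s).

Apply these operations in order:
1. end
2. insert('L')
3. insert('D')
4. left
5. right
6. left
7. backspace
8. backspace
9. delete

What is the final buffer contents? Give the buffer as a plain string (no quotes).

After op 1 (end): buf='LRX' cursor=3
After op 2 (insert('L')): buf='LRXL' cursor=4
After op 3 (insert('D')): buf='LRXLD' cursor=5
After op 4 (left): buf='LRXLD' cursor=4
After op 5 (right): buf='LRXLD' cursor=5
After op 6 (left): buf='LRXLD' cursor=4
After op 7 (backspace): buf='LRXD' cursor=3
After op 8 (backspace): buf='LRD' cursor=2
After op 9 (delete): buf='LR' cursor=2

Answer: LR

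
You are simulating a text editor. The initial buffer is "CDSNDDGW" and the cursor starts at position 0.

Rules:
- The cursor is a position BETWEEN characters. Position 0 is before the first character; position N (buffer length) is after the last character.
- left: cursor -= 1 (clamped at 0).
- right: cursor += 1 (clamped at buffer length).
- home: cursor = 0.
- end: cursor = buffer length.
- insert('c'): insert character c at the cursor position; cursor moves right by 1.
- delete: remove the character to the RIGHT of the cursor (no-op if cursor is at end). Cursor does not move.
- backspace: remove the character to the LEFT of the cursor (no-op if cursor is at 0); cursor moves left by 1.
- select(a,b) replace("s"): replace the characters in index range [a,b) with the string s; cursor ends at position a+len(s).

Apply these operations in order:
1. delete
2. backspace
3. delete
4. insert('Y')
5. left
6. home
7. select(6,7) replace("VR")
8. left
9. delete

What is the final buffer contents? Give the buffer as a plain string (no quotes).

After op 1 (delete): buf='DSNDDGW' cursor=0
After op 2 (backspace): buf='DSNDDGW' cursor=0
After op 3 (delete): buf='SNDDGW' cursor=0
After op 4 (insert('Y')): buf='YSNDDGW' cursor=1
After op 5 (left): buf='YSNDDGW' cursor=0
After op 6 (home): buf='YSNDDGW' cursor=0
After op 7 (select(6,7) replace("VR")): buf='YSNDDGVR' cursor=8
After op 8 (left): buf='YSNDDGVR' cursor=7
After op 9 (delete): buf='YSNDDGV' cursor=7

Answer: YSNDDGV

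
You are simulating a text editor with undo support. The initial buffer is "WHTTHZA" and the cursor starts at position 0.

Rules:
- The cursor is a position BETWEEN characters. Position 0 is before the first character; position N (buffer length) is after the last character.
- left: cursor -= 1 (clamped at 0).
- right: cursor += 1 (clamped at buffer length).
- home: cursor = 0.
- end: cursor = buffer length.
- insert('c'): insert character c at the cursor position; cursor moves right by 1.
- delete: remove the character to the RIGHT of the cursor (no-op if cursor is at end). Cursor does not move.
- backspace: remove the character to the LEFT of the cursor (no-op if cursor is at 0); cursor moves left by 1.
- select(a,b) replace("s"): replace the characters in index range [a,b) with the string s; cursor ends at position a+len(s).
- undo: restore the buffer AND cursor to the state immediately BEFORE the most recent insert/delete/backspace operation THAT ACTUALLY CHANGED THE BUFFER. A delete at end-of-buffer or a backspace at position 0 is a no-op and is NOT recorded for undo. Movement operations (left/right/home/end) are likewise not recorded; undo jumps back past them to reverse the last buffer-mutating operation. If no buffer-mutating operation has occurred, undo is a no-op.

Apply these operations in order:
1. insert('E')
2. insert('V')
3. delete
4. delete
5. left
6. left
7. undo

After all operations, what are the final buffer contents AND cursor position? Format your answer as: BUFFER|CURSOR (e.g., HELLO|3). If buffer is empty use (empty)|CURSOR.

Answer: EVHTTHZA|2

Derivation:
After op 1 (insert('E')): buf='EWHTTHZA' cursor=1
After op 2 (insert('V')): buf='EVWHTTHZA' cursor=2
After op 3 (delete): buf='EVHTTHZA' cursor=2
After op 4 (delete): buf='EVTTHZA' cursor=2
After op 5 (left): buf='EVTTHZA' cursor=1
After op 6 (left): buf='EVTTHZA' cursor=0
After op 7 (undo): buf='EVHTTHZA' cursor=2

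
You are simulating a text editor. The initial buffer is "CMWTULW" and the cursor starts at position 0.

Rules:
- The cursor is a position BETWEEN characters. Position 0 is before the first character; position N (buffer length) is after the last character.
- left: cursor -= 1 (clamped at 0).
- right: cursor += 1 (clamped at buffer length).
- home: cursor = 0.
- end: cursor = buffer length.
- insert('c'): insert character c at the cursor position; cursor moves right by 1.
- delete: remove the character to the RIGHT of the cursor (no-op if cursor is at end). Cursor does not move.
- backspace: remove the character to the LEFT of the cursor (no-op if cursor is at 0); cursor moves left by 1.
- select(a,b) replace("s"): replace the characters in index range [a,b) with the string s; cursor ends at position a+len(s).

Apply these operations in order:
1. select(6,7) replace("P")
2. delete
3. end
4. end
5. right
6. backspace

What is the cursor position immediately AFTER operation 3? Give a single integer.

Answer: 7

Derivation:
After op 1 (select(6,7) replace("P")): buf='CMWTULP' cursor=7
After op 2 (delete): buf='CMWTULP' cursor=7
After op 3 (end): buf='CMWTULP' cursor=7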